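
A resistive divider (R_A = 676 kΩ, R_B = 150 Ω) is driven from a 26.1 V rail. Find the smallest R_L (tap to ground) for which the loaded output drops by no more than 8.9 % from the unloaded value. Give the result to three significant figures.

Output resistance R_th = R_A‖R_B = (676000 × 150)/676200 = 150.0 Ω.
The fractional drop is R_th/(R_th + R_L); requiring this ≤ 0.0890 gives R_L ≥ R_th(1/0.0890 − 1) = 150.0 × 10.24 = 1.54 kΩ.

R_L(min) ≈ 1.54 kΩ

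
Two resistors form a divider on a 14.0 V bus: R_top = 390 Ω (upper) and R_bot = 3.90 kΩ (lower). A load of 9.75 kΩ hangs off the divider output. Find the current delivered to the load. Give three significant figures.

R_bot‖R_L = 2786 Ω; V_out = 14.0 × 2786/3176 = 12.28 V.
I_L = V_out / R_L = 12.28 / 9.75 kΩ = 1.26 mA.

I_L ≈ 1.26 mA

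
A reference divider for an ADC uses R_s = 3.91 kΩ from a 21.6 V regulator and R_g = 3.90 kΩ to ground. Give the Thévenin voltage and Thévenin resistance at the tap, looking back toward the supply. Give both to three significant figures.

V_th is the open-circuit tap voltage: 21.6 × 3.90/(3.91 + 3.90) = 10.8 V.
With the supply zeroed, R_s and R_g appear in parallel from the tap: R_th = R_s‖R_g = (3.91 × 3.90)/7.810 = 1.95 kΩ.

V_th = 10.8 V, R_th = 1.95 kΩ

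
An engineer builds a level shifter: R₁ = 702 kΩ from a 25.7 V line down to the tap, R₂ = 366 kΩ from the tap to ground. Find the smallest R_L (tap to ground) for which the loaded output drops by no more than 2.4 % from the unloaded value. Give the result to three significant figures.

Output resistance R_th = R₁‖R₂ = (702 × 366)/1068 = 240.6 kΩ.
The fractional drop is R_th/(R_th + R_L); requiring this ≤ 0.0240 gives R_L ≥ R_th(1/0.0240 − 1) = 240.6 × 40.67 = 9.78 MΩ.

R_L(min) ≈ 9.78 MΩ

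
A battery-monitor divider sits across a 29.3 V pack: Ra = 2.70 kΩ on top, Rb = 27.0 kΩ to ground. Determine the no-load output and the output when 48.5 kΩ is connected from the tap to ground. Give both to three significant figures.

Unloaded: 26.6 V; loaded: 25.4 V

Open-circuit: V = 29.3 × 27.0/(2.70 + 27.0) = 26.6 V.
With the load, Rb becomes Rb‖R_L = 17.34 kΩ, so V = 29.3 × 17.34/20.04 = 25.4 V.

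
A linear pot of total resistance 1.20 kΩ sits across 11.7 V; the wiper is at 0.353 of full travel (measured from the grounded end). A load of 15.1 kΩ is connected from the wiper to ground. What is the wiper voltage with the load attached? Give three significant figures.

V ≈ 4.06 V

The wiper splits the pot into (1−α)R = 776.4 Ω above and αR = 423.6 Ω below.
Lower section ‖ load = 412.0 Ω.
V_wiper = 11.7 × 412.0/(776.4 + 412.0) = 4.06 V.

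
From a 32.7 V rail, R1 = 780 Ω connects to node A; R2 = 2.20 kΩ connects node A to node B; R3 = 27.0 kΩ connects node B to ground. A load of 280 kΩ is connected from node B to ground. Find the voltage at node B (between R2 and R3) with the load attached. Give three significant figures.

At node B, R3 is in parallel with the load: R3‖R_L = 24630 Ω.
Below node A the resistance is R2 + (R3‖R_L) = 26830 Ω, so V_A = 32.7 × 26830/27610 = 31.78 V.
Then V_B = V_A × (R3‖R_L)/(R2 + R3‖R_L) = 31.78 × 24630/26830 = 29.2 V.

V ≈ 29.2 V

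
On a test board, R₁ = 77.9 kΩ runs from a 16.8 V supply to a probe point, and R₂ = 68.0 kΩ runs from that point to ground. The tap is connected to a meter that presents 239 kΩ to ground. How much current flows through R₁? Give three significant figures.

I ≈ 0.128 mA

R₂‖R_L = 52.94 kΩ, so the source sees R₁ + R₂‖R_L = 130.8 kΩ.
I = 16.8 V / 130.8 kΩ = 0.128 mA.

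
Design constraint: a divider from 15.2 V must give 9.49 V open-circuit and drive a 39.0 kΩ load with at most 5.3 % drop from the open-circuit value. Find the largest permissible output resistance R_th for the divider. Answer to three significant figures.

R_th ≤ 2.18 kΩ

Loading drop = R_th/(R_th + R_L) ≤ 0.0530, so R_th ≤ R_L · ε/(1−ε) = 39.0 kΩ × 0.0530/0.9470 = 2.18 kΩ.
(Any R1, R2 with R2/(R1+R2) = 0.624 and R1‖R2 ≤ 2.18 kΩ will meet the spec.)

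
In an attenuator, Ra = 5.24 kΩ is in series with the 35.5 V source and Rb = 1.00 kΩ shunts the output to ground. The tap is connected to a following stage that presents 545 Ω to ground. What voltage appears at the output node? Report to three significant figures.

V_out ≈ 2.24 V

The load sits in parallel with Rb: Rb‖R_L = (1000 × 545) / (1000 + 545) = 352.8 Ω.
V_out = 35.5 × 352.8 / (5240 + 352.8) = 35.5 × 352.8/5593 = 2.24 V.
(Unloaded it would have been 5.69 V.)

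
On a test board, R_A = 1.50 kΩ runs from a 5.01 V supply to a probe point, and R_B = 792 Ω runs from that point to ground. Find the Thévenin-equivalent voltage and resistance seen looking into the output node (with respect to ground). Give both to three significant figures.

V_th is the open-circuit tap voltage: 5.01 × 792/(1500 + 792) = 1.73 V.
With the supply zeroed, R_A and R_B appear in parallel from the tap: R_th = R_A‖R_B = (1500 × 792)/2292 = 518 Ω.

V_th = 1.73 V, R_th = 518 Ω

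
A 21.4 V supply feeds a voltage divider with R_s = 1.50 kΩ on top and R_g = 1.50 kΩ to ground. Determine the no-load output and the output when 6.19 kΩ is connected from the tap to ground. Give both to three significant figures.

Open-circuit: V = 21.4 × 1.50/(1.50 + 1.50) = 10.7 V.
With the load, R_g becomes R_g‖R_L = 1.207 kΩ, so V = 21.4 × 1.207/2.707 = 9.54 V.

Unloaded: 10.7 V; loaded: 9.54 V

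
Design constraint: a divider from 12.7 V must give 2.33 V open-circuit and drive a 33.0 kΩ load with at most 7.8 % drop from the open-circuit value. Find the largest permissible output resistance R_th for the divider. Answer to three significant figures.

Loading drop = R_th/(R_th + R_L) ≤ 0.0780, so R_th ≤ R_L · ε/(1−ε) = 33.0 kΩ × 0.0780/0.9220 = 2.79 kΩ.
(Any R1, R2 with R2/(R1+R2) = 0.183 and R1‖R2 ≤ 2.79 kΩ will meet the spec.)

R_th ≤ 2.79 kΩ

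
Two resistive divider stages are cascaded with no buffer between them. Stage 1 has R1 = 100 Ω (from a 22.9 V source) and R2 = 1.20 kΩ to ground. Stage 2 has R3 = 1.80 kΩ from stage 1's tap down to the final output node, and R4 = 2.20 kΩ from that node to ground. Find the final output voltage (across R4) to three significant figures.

Stage 2 presents R3+R4 = 4000 Ω as a load on stage 1's tap.
Stage 1's lower leg becomes R2‖(R3+R4) = 923.1 Ω, so V_mid = 22.9 × 923.1/1023 = 20.66 V.
Stage 2 is itself unloaded: V_out = V_mid × R4/(R3+R4) = 20.66 × 2200/4000 = 11.4 V.

V_out ≈ 11.4 V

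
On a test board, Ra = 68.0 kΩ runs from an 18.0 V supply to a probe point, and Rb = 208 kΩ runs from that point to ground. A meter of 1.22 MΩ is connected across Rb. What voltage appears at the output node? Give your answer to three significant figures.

The load sits in parallel with Rb: Rb‖R_L = (208 × 1220) / (208 + 1220) = 177.7 kΩ.
V_out = 18.0 × 177.7 / (68.0 + 177.7) = 18.0 × 177.7/245.7 = 13.0 V.
(Unloaded it would have been 13.6 V.)

V_out ≈ 13.0 V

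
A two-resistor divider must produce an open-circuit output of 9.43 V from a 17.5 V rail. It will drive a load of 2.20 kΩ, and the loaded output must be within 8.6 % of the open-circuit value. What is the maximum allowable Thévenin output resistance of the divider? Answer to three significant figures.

R_th ≤ 207 Ω

Loading drop = R_th/(R_th + R_L) ≤ 0.0860, so R_th ≤ R_L · ε/(1−ε) = 2.20 kΩ × 0.0860/0.9140 = 207 Ω.
(Any R1, R2 with R2/(R1+R2) = 0.539 and R1‖R2 ≤ 207 Ω will meet the spec.)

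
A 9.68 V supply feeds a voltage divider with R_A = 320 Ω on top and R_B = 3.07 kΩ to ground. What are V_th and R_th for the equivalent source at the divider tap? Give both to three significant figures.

V_th = 8.77 V, R_th = 290 Ω

V_th is the open-circuit tap voltage: 9.68 × 3070/(320 + 3070) = 8.77 V.
With the supply zeroed, R_A and R_B appear in parallel from the tap: R_th = R_A‖R_B = (320 × 3070)/3390 = 290 Ω.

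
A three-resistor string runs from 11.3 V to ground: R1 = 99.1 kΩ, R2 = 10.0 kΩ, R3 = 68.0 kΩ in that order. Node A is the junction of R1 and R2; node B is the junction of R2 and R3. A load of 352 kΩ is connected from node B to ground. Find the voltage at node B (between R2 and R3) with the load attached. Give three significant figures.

At node B, R3 is in parallel with the load: R3‖R_L = 56.99 kΩ.
Below node A the resistance is R2 + (R3‖R_L) = 66.99 kΩ, so V_A = 11.3 × 66.99/166.1 = 4.558 V.
Then V_B = V_A × (R3‖R_L)/(R2 + R3‖R_L) = 4.558 × 56.99/66.99 = 3.88 V.

V ≈ 3.88 V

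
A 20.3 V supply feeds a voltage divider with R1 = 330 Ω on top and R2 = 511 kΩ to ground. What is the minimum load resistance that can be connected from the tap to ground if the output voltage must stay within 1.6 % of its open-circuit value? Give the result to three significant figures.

Output resistance R_th = R1‖R2 = (330 × 511000)/511300 = 329.8 Ω.
The fractional drop is R_th/(R_th + R_L); requiring this ≤ 0.0160 gives R_L ≥ R_th(1/0.0160 − 1) = 329.8 × 61.50 = 20.3 kΩ.

R_L(min) ≈ 20.3 kΩ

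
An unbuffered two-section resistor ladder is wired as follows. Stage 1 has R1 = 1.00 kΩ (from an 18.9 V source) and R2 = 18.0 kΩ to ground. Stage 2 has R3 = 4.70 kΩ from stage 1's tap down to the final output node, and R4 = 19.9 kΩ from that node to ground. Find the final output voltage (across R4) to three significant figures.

Stage 2 presents R3+R4 = 24.60 kΩ as a load on stage 1's tap.
Stage 1's lower leg becomes R2‖(R3+R4) = 10.39 kΩ, so V_mid = 18.9 × 10.39/11.39 = 17.24 V.
Stage 2 is itself unloaded: V_out = V_mid × R4/(R3+R4) = 17.24 × 19.9/24.60 = 13.9 V.

V_out ≈ 13.9 V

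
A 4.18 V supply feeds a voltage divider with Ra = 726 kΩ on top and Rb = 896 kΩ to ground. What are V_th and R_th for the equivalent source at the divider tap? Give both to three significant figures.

V_th is the open-circuit tap voltage: 4.18 × 896/(726 + 896) = 2.31 V.
With the supply zeroed, Ra and Rb appear in parallel from the tap: R_th = Ra‖Rb = (726 × 896)/1622 = 401 kΩ.

V_th = 2.31 V, R_th = 401 kΩ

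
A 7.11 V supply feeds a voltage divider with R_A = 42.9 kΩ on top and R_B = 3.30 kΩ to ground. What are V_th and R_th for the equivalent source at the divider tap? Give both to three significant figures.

V_th = 0.508 V, R_th = 3.06 kΩ

V_th is the open-circuit tap voltage: 7.11 × 3.30/(42.9 + 3.30) = 0.508 V.
With the supply zeroed, R_A and R_B appear in parallel from the tap: R_th = R_A‖R_B = (42.9 × 3.30)/46.20 = 3.06 kΩ.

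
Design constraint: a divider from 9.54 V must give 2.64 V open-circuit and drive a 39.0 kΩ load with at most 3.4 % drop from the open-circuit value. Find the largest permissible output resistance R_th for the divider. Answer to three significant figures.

R_th ≤ 1.37 kΩ

Loading drop = R_th/(R_th + R_L) ≤ 0.0340, so R_th ≤ R_L · ε/(1−ε) = 39.0 kΩ × 0.0340/0.9660 = 1.37 kΩ.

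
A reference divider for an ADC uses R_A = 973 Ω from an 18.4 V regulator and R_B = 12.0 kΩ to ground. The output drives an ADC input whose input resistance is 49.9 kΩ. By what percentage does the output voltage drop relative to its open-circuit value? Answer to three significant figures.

1.77 %

The divider's output (Thévenin) resistance is R_A‖R_B = 900.0 Ω.
Fractional drop under load = R_th/(R_th + R_L) = 900.0 / (900.0 + 49900) = 0.01772.
So the output falls by 1.77 %.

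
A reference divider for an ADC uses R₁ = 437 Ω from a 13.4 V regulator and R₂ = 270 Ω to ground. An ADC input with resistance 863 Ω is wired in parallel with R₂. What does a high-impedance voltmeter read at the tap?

The load sits in parallel with R₂: R₂‖R_L = (270 × 863) / (270 + 863) = 205.7 Ω.
V_out = 13.4 × 205.7 / (437 + 205.7) = 13.4 × 205.7/642.7 = 4.29 V.
(Unloaded it would have been 5.12 V.)

V_out ≈ 4.29 V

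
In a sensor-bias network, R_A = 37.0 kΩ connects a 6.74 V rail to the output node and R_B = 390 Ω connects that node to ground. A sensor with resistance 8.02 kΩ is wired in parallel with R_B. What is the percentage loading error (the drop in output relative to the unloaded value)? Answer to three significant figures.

The divider's output (Thévenin) resistance is R_A‖R_B = 385.9 Ω.
Fractional drop under load = R_th/(R_th + R_L) = 385.9 / (385.9 + 8020) = 0.04591.
So the output falls by 4.59 %.

4.59 %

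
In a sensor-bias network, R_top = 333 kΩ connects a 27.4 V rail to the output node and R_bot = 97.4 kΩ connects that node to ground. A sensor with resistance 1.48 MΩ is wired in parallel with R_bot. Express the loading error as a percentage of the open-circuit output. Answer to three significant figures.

The divider's output (Thévenin) resistance is R_top‖R_bot = 75.36 kΩ.
Fractional drop under load = R_th/(R_th + R_L) = 75.36 / (75.36 + 1480) = 0.04845.
So the output falls by 4.85 %.

4.85 %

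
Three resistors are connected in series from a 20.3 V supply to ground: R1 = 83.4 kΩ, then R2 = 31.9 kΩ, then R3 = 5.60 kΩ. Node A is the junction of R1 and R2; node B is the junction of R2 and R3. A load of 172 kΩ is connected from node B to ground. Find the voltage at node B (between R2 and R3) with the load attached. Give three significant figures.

V ≈ 0.912 V

At node B, R3 is in parallel with the load: R3‖R_L = 5.423 kΩ.
Below node A the resistance is R2 + (R3‖R_L) = 37.32 kΩ, so V_A = 20.3 × 37.32/120.7 = 6.276 V.
Then V_B = V_A × (R3‖R_L)/(R2 + R3‖R_L) = 6.276 × 5.423/37.32 = 0.912 V.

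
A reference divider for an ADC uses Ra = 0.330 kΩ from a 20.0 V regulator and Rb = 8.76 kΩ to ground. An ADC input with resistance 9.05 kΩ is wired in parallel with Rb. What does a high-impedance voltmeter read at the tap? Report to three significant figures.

V_out ≈ 18.6 V

The load sits in parallel with Rb: Rb‖R_L = (8760 × 9050) / (8760 + 9050) = 4451 Ω.
V_out = 20.0 × 4451 / (330 + 4451) = 20.0 × 4451/4781 = 18.6 V.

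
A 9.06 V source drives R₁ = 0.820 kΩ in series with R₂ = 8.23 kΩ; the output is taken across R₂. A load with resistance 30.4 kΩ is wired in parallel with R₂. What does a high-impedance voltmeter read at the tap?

V_out ≈ 8.04 V

The load sits in parallel with R₂: R₂‖R_L = (8230 × 30400) / (8230 + 30400) = 6477 Ω.
V_out = 9.06 × 6477 / (820 + 6477) = 9.06 × 6477/7297 = 8.04 V.
(Unloaded it would have been 8.24 V.)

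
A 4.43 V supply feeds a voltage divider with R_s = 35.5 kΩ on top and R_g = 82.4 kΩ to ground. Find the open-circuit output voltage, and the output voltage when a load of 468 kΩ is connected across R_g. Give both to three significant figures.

Open-circuit: V = 4.43 × 82.4/(35.5 + 82.4) = 3.10 V.
With the load, R_g becomes R_g‖R_L = 70.06 kΩ, so V = 4.43 × 70.06/105.6 = 2.94 V.

Unloaded: 3.10 V; loaded: 2.94 V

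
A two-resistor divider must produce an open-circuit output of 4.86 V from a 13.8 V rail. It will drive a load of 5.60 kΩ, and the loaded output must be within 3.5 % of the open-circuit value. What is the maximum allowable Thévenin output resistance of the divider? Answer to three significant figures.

Loading drop = R_th/(R_th + R_L) ≤ 0.0350, so R_th ≤ R_L · ε/(1−ε) = 5.60 kΩ × 0.0350/0.9650 = 203 Ω.
(Any R1, R2 with R2/(R1+R2) = 0.352 and R1‖R2 ≤ 203 Ω will meet the spec.)

R_th ≤ 203 Ω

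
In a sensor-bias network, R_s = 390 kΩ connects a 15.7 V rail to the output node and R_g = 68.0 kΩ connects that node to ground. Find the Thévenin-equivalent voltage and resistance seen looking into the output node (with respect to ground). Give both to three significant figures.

V_th is the open-circuit tap voltage: 15.7 × 68.0/(390 + 68.0) = 2.33 V.
With the supply zeroed, R_s and R_g appear in parallel from the tap: R_th = R_s‖R_g = (390 × 68.0)/458.0 = 57.9 kΩ.

V_th = 2.33 V, R_th = 57.9 kΩ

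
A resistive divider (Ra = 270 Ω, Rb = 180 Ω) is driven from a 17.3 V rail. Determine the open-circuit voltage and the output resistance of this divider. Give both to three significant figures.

V_th = 6.92 V, R_th = 108 Ω

V_th is the open-circuit tap voltage: 17.3 × 180/(270 + 180) = 6.92 V.
With the supply zeroed, Ra and Rb appear in parallel from the tap: R_th = Ra‖Rb = (270 × 180)/450.0 = 108 Ω.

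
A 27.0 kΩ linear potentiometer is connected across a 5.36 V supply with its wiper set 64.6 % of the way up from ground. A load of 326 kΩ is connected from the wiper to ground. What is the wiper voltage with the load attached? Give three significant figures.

V ≈ 3.40 V

The wiper splits the pot into (1−α)R = 9.558 kΩ above and αR = 17.44 kΩ below.
Lower section ‖ load = 16.56 kΩ.
V_wiper = 5.36 × 16.56/(9.558 + 16.56) = 3.40 V.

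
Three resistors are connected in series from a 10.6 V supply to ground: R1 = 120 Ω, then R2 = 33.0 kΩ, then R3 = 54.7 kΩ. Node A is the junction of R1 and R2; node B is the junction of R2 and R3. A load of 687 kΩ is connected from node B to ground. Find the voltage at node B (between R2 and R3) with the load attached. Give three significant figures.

V ≈ 6.41 V

At node B, R3 is in parallel with the load: R3‖R_L = 50670 Ω.
Below node A the resistance is R2 + (R3‖R_L) = 83670 Ω, so V_A = 10.6 × 83670/83790 = 10.58 V.
Then V_B = V_A × (R3‖R_L)/(R2 + R3‖R_L) = 10.58 × 50670/83670 = 6.41 V.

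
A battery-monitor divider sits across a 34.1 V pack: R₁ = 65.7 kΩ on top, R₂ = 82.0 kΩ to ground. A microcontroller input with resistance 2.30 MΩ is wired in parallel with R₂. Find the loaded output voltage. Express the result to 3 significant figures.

V_out ≈ 18.6 V

The load sits in parallel with R₂: R₂‖R_L = (82.0 × 2300) / (82.0 + 2300) = 79.18 kΩ.
V_out = 34.1 × 79.18 / (65.7 + 79.18) = 34.1 × 79.18/144.9 = 18.6 V.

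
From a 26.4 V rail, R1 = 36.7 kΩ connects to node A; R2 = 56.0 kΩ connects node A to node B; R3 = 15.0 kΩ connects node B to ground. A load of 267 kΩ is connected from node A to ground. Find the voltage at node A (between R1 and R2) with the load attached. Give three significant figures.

V ≈ 16.0 V

Below node A the series string R2+R3 = 71.00 kΩ sits in parallel with the 267 kΩ load: 56.09 kΩ.
V_A = 26.4 × 56.09/(36.7 + 56.09) = 16.0 V.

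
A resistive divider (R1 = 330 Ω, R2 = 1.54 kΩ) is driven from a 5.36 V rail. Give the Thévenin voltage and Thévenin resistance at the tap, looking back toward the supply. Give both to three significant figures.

V_th = 4.41 V, R_th = 272 Ω

V_th is the open-circuit tap voltage: 5.36 × 1540/(330 + 1540) = 4.41 V.
With the supply zeroed, R1 and R2 appear in parallel from the tap: R_th = R1‖R2 = (330 × 1540)/1870 = 272 Ω.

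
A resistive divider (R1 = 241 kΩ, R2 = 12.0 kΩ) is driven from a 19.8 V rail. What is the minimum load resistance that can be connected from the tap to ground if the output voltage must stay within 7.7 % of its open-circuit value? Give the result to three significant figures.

Output resistance R_th = R1‖R2 = (241 × 12.0)/253.0 = 11.43 kΩ.
The fractional drop is R_th/(R_th + R_L); requiring this ≤ 0.0770 gives R_L ≥ R_th(1/0.0770 − 1) = 11.43 × 11.99 = 137 kΩ.

R_L(min) ≈ 137 kΩ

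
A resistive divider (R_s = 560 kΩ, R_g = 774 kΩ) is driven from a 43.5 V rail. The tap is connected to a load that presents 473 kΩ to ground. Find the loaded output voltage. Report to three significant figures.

V_out ≈ 15.0 V

The load sits in parallel with R_g: R_g‖R_L = (774 × 473) / (774 + 473) = 293.6 kΩ.
V_out = 43.5 × 293.6 / (560 + 293.6) = 43.5 × 293.6/853.6 = 15.0 V.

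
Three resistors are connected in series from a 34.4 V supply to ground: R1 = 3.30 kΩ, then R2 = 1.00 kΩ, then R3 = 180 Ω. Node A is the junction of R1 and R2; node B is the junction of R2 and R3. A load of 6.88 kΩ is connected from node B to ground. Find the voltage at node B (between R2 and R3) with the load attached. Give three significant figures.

V ≈ 1.35 V

At node B, R3 is in parallel with the load: R3‖R_L = 175.4 Ω.
Below node A the resistance is R2 + (R3‖R_L) = 1175 Ω, so V_A = 34.4 × 1175/4475 = 9.035 V.
Then V_B = V_A × (R3‖R_L)/(R2 + R3‖R_L) = 9.035 × 175.4/1175 = 1.35 V.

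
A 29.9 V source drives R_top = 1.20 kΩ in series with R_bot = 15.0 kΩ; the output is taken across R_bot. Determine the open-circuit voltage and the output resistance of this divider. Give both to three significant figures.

V_th = 27.7 V, R_th = 1.11 kΩ

V_th is the open-circuit tap voltage: 29.9 × 15.0/(1.20 + 15.0) = 27.7 V.
With the supply zeroed, R_top and R_bot appear in parallel from the tap: R_th = R_top‖R_bot = (1.20 × 15.0)/16.20 = 1.11 kΩ.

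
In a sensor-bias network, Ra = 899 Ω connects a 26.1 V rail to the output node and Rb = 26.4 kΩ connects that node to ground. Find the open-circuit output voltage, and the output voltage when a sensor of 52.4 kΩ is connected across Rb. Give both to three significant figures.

Unloaded: 25.2 V; loaded: 24.8 V

Open-circuit: V = 26.1 × 26400/(899 + 26400) = 25.2 V.
With the load, Rb becomes Rb‖R_L = 17560 Ω, so V = 26.1 × 17560/18450 = 24.8 V.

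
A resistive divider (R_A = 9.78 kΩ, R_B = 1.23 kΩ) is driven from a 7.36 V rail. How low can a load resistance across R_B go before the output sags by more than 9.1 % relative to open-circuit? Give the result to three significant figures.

Output resistance R_th = R_A‖R_B = (9.78 × 1.23)/11.01 = 1.093 kΩ.
The fractional drop is R_th/(R_th + R_L); requiring this ≤ 0.0910 gives R_L ≥ R_th(1/0.0910 − 1) = 1.093 × 9.989 = 10.9 kΩ.

R_L(min) ≈ 10.9 kΩ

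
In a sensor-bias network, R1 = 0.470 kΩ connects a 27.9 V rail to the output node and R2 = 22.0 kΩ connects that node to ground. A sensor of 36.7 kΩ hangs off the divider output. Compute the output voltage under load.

The load sits in parallel with R2: R2‖R_L = (22000 × 36700) / (22000 + 36700) = 13750 Ω.
V_out = 27.9 × 13750 / (470 + 13750) = 27.9 × 13750/14220 = 27.0 V.

V_out ≈ 27.0 V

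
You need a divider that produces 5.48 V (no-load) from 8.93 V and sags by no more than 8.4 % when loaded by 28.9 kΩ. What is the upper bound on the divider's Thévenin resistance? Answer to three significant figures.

R_th ≤ 2.65 kΩ

Loading drop = R_th/(R_th + R_L) ≤ 0.0840, so R_th ≤ R_L · ε/(1−ε) = 28.9 kΩ × 0.0840/0.9160 = 2.65 kΩ.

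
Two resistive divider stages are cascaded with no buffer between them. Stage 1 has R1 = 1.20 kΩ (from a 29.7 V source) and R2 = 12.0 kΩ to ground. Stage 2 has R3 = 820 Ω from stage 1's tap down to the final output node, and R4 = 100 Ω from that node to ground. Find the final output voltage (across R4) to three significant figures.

Stage 2 presents R3+R4 = 920.0 Ω as a load on stage 1's tap.
Stage 1's lower leg becomes R2‖(R3+R4) = 854.5 Ω, so V_mid = 29.7 × 854.5/2054 = 12.35 V.
Stage 2 is itself unloaded: V_out = V_mid × R4/(R3+R4) = 12.35 × 100/920.0 = 1.34 V.

V_out ≈ 1.34 V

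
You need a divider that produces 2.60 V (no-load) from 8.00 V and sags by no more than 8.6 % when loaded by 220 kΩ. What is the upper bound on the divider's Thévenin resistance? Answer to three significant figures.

R_th ≤ 20.7 kΩ

Loading drop = R_th/(R_th + R_L) ≤ 0.0860, so R_th ≤ R_L · ε/(1−ε) = 220 kΩ × 0.0860/0.9140 = 20.7 kΩ.
(Any R1, R2 with R2/(R1+R2) = 0.325 and R1‖R2 ≤ 20.7 kΩ will meet the spec.)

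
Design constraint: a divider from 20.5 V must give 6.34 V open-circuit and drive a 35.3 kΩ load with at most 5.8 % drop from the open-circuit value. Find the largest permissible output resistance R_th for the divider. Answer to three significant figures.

R_th ≤ 2.17 kΩ

Loading drop = R_th/(R_th + R_L) ≤ 0.0580, so R_th ≤ R_L · ε/(1−ε) = 35.3 kΩ × 0.0580/0.9420 = 2.17 kΩ.
(Any R1, R2 with R2/(R1+R2) = 0.309 and R1‖R2 ≤ 2.17 kΩ will meet the spec.)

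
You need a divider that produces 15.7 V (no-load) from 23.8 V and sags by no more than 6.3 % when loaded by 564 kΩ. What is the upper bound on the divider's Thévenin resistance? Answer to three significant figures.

Loading drop = R_th/(R_th + R_L) ≤ 0.0630, so R_th ≤ R_L · ε/(1−ε) = 564 kΩ × 0.0630/0.9370 = 37.9 kΩ.

R_th ≤ 37.9 kΩ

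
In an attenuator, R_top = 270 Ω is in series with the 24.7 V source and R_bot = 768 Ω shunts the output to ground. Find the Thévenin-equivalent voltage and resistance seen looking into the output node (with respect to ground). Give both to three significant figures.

V_th is the open-circuit tap voltage: 24.7 × 768/(270 + 768) = 18.3 V.
With the supply zeroed, R_top and R_bot appear in parallel from the tap: R_th = R_top‖R_bot = (270 × 768)/1038 = 200 Ω.

V_th = 18.3 V, R_th = 200 Ω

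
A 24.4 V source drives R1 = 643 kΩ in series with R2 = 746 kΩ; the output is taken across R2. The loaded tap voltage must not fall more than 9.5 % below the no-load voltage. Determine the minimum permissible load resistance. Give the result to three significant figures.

Output resistance R_th = R1‖R2 = (643 × 746)/1389 = 345.3 kΩ.
The fractional drop is R_th/(R_th + R_L); requiring this ≤ 0.0950 gives R_L ≥ R_th(1/0.0950 − 1) = 345.3 × 9.526 = 3.29 MΩ.

R_L(min) ≈ 3.29 MΩ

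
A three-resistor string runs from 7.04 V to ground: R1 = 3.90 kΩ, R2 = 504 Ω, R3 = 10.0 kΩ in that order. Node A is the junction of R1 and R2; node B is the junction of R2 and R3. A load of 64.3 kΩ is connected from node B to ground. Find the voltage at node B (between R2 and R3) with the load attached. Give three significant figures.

V ≈ 4.67 V

At node B, R3 is in parallel with the load: R3‖R_L = 8654 Ω.
Below node A the resistance is R2 + (R3‖R_L) = 9158 Ω, so V_A = 7.04 × 9158/13060 = 4.937 V.
Then V_B = V_A × (R3‖R_L)/(R2 + R3‖R_L) = 4.937 × 8654/9158 = 4.67 V.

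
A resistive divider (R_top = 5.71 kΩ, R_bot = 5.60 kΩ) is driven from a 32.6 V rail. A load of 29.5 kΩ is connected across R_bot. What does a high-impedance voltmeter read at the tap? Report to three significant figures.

V_out ≈ 14.7 V

The load sits in parallel with R_bot: R_bot‖R_L = (5.60 × 29.5) / (5.60 + 29.5) = 4.707 kΩ.
V_out = 32.6 × 4.707 / (5.71 + 4.707) = 32.6 × 4.707/10.42 = 14.7 V.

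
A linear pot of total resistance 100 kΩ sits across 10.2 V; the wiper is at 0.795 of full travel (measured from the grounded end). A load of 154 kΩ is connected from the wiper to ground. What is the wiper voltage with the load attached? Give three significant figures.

V ≈ 7.33 V

The wiper splits the pot into (1−α)R = 20.50 kΩ above and αR = 79.50 kΩ below.
Lower section ‖ load = 52.43 kΩ.
V_wiper = 10.2 × 52.43/(20.50 + 52.43) = 7.33 V.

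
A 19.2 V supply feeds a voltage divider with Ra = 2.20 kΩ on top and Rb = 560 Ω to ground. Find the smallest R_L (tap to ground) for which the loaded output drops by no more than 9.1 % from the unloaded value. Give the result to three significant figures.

R_L(min) ≈ 4.46 kΩ

Output resistance R_th = Ra‖Rb = (2200 × 560)/2760 = 446.4 Ω.
The fractional drop is R_th/(R_th + R_L); requiring this ≤ 0.0910 gives R_L ≥ R_th(1/0.0910 − 1) = 446.4 × 9.989 = 4.46 kΩ.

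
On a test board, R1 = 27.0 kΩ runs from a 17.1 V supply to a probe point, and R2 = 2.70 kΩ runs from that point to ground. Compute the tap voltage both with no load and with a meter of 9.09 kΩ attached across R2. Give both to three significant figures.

Open-circuit: V = 17.1 × 2.70/(27.0 + 2.70) = 1.55 V.
With the load, R2 becomes R2‖R_L = 2.082 kΩ, so V = 17.1 × 2.082/29.08 = 1.22 V.

Unloaded: 1.55 V; loaded: 1.22 V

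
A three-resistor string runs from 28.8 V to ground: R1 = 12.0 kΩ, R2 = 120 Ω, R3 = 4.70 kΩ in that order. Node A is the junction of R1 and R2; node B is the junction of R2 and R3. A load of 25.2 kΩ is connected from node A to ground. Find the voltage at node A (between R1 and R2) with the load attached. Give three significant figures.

Below node A the series string R2+R3 = 4820 Ω sits in parallel with the 25200 Ω load: 4046 Ω.
V_A = 28.8 × 4046/(12000 + 4046) = 7.26 V.

V ≈ 7.26 V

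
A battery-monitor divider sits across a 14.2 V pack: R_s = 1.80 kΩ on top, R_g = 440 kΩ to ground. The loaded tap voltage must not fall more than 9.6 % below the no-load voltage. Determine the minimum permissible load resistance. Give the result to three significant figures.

R_L(min) ≈ 16.9 kΩ

Output resistance R_th = R_s‖R_g = (1.80 × 440)/441.8 = 1.793 kΩ.
The fractional drop is R_th/(R_th + R_L); requiring this ≤ 0.0960 gives R_L ≥ R_th(1/0.0960 − 1) = 1.793 × 9.417 = 16.9 kΩ.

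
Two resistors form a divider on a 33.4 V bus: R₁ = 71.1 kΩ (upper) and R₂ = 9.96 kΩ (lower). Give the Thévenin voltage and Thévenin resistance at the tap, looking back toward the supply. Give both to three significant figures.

V_th = 4.10 V, R_th = 8.74 kΩ

V_th is the open-circuit tap voltage: 33.4 × 9.96/(71.1 + 9.96) = 4.10 V.
With the supply zeroed, R₁ and R₂ appear in parallel from the tap: R_th = R₁‖R₂ = (71.1 × 9.96)/81.06 = 8.74 kΩ.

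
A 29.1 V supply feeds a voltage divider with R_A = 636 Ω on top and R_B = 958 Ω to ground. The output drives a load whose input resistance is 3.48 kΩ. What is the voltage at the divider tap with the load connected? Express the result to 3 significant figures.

V_out ≈ 15.8 V

The load sits in parallel with R_B: R_B‖R_L = (958 × 3480) / (958 + 3480) = 751.2 Ω.
V_out = 29.1 × 751.2 / (636 + 751.2) = 29.1 × 751.2/1387 = 15.8 V.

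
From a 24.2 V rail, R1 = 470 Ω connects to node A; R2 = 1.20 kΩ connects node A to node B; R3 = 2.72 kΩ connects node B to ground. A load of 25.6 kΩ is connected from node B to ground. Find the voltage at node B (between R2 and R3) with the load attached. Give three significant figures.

At node B, R3 is in parallel with the load: R3‖R_L = 2459 Ω.
Below node A the resistance is R2 + (R3‖R_L) = 3659 Ω, so V_A = 24.2 × 3659/4129 = 21.45 V.
Then V_B = V_A × (R3‖R_L)/(R2 + R3‖R_L) = 21.45 × 2459/3659 = 14.4 V.

V ≈ 14.4 V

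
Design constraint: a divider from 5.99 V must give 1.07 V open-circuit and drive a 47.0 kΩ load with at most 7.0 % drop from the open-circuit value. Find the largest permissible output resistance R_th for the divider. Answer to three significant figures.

R_th ≤ 3.54 kΩ

Loading drop = R_th/(R_th + R_L) ≤ 0.0700, so R_th ≤ R_L · ε/(1−ε) = 47.0 kΩ × 0.0700/0.9300 = 3.54 kΩ.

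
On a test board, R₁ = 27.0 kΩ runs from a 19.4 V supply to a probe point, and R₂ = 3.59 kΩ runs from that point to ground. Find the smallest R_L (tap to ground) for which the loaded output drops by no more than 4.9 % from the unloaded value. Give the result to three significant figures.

R_L(min) ≈ 61.5 kΩ

Output resistance R_th = R₁‖R₂ = (27.0 × 3.59)/30.59 = 3.169 kΩ.
The fractional drop is R_th/(R_th + R_L); requiring this ≤ 0.0490 gives R_L ≥ R_th(1/0.0490 − 1) = 3.169 × 19.41 = 61.5 kΩ.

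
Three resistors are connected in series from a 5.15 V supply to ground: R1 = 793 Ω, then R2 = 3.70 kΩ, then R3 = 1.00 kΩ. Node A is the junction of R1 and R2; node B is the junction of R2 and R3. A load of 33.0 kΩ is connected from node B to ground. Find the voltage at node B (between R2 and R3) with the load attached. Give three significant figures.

V ≈ 0.915 V

At node B, R3 is in parallel with the load: R3‖R_L = 970.6 Ω.
Below node A the resistance is R2 + (R3‖R_L) = 4671 Ω, so V_A = 5.15 × 4671/5464 = 4.403 V.
Then V_B = V_A × (R3‖R_L)/(R2 + R3‖R_L) = 4.403 × 970.6/4671 = 0.915 V.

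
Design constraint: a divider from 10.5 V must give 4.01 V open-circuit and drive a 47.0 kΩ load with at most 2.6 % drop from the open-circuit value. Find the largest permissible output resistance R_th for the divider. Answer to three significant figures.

Loading drop = R_th/(R_th + R_L) ≤ 0.0260, so R_th ≤ R_L · ε/(1−ε) = 47.0 kΩ × 0.0260/0.9740 = 1.25 kΩ.

R_th ≤ 1.25 kΩ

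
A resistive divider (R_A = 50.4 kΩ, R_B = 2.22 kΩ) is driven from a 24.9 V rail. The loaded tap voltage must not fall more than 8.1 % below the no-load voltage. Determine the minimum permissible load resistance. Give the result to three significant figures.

Output resistance R_th = R_A‖R_B = (50.4 × 2.22)/52.62 = 2.126 kΩ.
The fractional drop is R_th/(R_th + R_L); requiring this ≤ 0.0810 gives R_L ≥ R_th(1/0.0810 − 1) = 2.126 × 11.35 = 24.1 kΩ.

R_L(min) ≈ 24.1 kΩ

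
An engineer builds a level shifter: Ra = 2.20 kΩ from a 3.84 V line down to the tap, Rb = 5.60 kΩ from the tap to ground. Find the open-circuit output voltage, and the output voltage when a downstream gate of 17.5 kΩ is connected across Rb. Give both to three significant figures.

Open-circuit: V = 3.84 × 5.60/(2.20 + 5.60) = 2.76 V.
With the load, Rb becomes Rb‖R_L = 4.242 kΩ, so V = 3.84 × 4.242/6.442 = 2.53 V.

Unloaded: 2.76 V; loaded: 2.53 V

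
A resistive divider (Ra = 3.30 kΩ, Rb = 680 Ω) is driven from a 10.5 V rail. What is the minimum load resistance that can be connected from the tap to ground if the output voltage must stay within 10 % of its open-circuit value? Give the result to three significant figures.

Output resistance R_th = Ra‖Rb = (3300 × 680)/3980 = 563.8 Ω.
The fractional drop is R_th/(R_th + R_L); requiring this ≤ 0.100 gives R_L ≥ R_th(1/0.100 − 1) = 563.8 × 9.000 = 5.07 kΩ.

R_L(min) ≈ 5.07 kΩ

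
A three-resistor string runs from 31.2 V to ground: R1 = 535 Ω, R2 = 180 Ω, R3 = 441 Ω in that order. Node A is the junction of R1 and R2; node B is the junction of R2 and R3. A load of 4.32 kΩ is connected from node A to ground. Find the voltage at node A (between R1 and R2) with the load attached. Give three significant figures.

Below node A the series string R2+R3 = 621.0 Ω sits in parallel with the 4320 Ω load: 543.0 Ω.
V_A = 31.2 × 543.0/(535 + 543.0) = 15.7 V.

V ≈ 15.7 V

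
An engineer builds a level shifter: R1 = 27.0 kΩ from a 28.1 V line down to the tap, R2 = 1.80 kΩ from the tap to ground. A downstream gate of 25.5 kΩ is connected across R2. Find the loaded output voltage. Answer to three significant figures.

The load sits in parallel with R2: R2‖R_L = (1.80 × 25.5) / (1.80 + 25.5) = 1.681 kΩ.
V_out = 28.1 × 1.681 / (27.0 + 1.681) = 28.1 × 1.681/28.68 = 1.65 V.

V_out ≈ 1.65 V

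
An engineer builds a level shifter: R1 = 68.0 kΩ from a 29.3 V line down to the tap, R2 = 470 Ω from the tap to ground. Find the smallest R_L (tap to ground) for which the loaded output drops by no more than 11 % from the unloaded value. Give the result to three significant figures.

R_L(min) ≈ 3.78 kΩ

Output resistance R_th = R1‖R2 = (68000 × 470)/68470 = 466.8 Ω.
The fractional drop is R_th/(R_th + R_L); requiring this ≤ 0.110 gives R_L ≥ R_th(1/0.110 − 1) = 466.8 × 8.091 = 3.78 kΩ.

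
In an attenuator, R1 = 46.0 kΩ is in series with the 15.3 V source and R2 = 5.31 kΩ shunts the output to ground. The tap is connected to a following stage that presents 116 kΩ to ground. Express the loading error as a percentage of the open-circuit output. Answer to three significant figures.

3.94 %

The divider's output (Thévenin) resistance is R1‖R2 = 4.760 kΩ.
Fractional drop under load = R_th/(R_th + R_L) = 4.760 / (4.760 + 116) = 0.03942.
So the output falls by 3.94 %.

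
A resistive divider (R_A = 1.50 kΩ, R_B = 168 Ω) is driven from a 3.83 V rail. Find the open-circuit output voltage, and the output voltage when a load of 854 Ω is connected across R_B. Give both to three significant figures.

Unloaded: 0.386 V; loaded: 0.328 V

Open-circuit: V = 3.83 × 168/(1500 + 168) = 0.386 V.
With the load, R_B becomes R_B‖R_L = 140.4 Ω, so V = 3.83 × 140.4/1640 = 0.328 V.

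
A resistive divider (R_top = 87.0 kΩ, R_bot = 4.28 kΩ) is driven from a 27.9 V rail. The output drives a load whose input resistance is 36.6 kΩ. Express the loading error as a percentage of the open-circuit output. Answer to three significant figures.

10.0 %

The divider's output (Thévenin) resistance is R_top‖R_bot = 4.079 kΩ.
Fractional drop under load = R_th/(R_th + R_L) = 4.079 / (4.079 + 36.6) = 0.1003.
So the output falls by 10.0 %.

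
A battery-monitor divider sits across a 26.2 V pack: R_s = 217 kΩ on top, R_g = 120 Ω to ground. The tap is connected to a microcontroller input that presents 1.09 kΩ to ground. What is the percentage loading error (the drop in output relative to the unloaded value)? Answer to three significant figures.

Unloaded V = 26.2 × 120/217100 = 0.014480 V.
Loaded: R_g‖R_L = 108.1 Ω, giving V = 26.2 × 108.1/217100 = 0.013045 V.
Drop = (0.014480 − 0.013045) / 0.014480 = 9.91 %.

9.91 %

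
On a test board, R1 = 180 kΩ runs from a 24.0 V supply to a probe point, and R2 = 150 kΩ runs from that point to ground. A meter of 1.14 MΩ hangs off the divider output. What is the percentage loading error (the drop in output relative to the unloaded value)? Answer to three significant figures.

The divider's output (Thévenin) resistance is R1‖R2 = 81.82 kΩ.
Fractional drop under load = R_th/(R_th + R_L) = 81.82 / (81.82 + 1140) = 0.06696.
So the output falls by 6.70 %.

6.70 %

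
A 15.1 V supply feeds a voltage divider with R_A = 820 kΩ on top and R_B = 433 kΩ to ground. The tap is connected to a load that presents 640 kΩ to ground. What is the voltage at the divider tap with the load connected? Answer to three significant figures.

V_out ≈ 3.62 V

The load sits in parallel with R_B: R_B‖R_L = (433 × 640) / (433 + 640) = 258.3 kΩ.
V_out = 15.1 × 258.3 / (820 + 258.3) = 15.1 × 258.3/1078 = 3.62 V.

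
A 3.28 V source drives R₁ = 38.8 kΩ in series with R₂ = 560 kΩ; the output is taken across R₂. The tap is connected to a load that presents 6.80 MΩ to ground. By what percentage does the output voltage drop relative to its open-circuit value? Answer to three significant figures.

0.531 %

The divider's output (Thévenin) resistance is R₁‖R₂ = 36.29 kΩ.
Fractional drop under load = R_th/(R_th + R_L) = 36.29 / (36.29 + 6800) = 0.005308.
So the output falls by 0.531 %.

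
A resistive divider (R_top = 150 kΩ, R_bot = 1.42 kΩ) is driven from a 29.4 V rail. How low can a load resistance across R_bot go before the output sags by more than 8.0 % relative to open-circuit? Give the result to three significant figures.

R_L(min) ≈ 16.2 kΩ

Output resistance R_th = R_top‖R_bot = (150 × 1.42)/151.4 = 1.407 kΩ.
The fractional drop is R_th/(R_th + R_L); requiring this ≤ 0.0800 gives R_L ≥ R_th(1/0.0800 − 1) = 1.407 × 11.50 = 16.2 kΩ.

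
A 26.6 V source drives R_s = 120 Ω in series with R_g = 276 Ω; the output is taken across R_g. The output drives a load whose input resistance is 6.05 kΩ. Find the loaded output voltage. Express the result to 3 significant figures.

V_out ≈ 18.3 V

The load sits in parallel with R_g: R_g‖R_L = (276 × 6050) / (276 + 6050) = 264.0 Ω.
V_out = 26.6 × 264.0 / (120 + 264.0) = 26.6 × 264.0/384.0 = 18.3 V.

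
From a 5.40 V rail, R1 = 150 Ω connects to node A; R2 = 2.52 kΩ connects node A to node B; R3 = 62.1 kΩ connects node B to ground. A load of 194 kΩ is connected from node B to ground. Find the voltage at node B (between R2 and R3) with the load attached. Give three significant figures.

V ≈ 5.11 V

At node B, R3 is in parallel with the load: R3‖R_L = 47040 Ω.
Below node A the resistance is R2 + (R3‖R_L) = 49560 Ω, so V_A = 5.40 × 49560/49710 = 5.384 V.
Then V_B = V_A × (R3‖R_L)/(R2 + R3‖R_L) = 5.384 × 47040/49560 = 5.11 V.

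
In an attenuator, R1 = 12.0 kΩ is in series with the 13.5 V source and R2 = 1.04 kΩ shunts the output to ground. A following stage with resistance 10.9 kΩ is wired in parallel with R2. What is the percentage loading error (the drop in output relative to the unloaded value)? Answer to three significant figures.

Unloaded V = 13.5 × 1.04/13.04 = 1.0767 V.
Loaded: R2‖R_L = 0.9494 kΩ, giving V = 13.5 × 0.9494/12.95 = 0.98978 V.
Drop = (1.0767 − 0.98978) / 1.0767 = 8.07 %.

8.07 %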